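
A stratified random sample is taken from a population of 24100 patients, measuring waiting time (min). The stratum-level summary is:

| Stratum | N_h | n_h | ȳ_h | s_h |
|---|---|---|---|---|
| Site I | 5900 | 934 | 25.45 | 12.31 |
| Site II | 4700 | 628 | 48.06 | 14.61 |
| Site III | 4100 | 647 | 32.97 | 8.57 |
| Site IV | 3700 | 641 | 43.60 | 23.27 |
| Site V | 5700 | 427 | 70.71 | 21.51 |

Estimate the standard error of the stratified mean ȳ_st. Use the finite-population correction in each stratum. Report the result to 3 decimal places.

SE(ȳ_st) ≈ 0.308

V̂(ȳ_st) = Σ W_h² (1 − n_h/N_h) s_h²/n_h, with W_h = N_h/N and N = 24100:
  stratum Site I: (5900/24100)²·(1 − 934/5900)·12.31²/934 = 0.00818453
  stratum Site II: (4700/24100)²·(1 − 628/4700)·14.61²/628 = 0.0111999
  stratum Site III: (4100/24100)²·(1 − 647/4100)·8.57²/647 = 0.00276697
  stratum Site IV: (3700/24100)²·(1 − 641/3700)·23.27²/641 = 0.016462
  stratum Site V: (5700/24100)²·(1 − 427/5700)·21.51²/427 = 0.0560727
V̂(ȳ_st) = 0.094686
SE(ȳ_st) = √0.094686 = 0.307711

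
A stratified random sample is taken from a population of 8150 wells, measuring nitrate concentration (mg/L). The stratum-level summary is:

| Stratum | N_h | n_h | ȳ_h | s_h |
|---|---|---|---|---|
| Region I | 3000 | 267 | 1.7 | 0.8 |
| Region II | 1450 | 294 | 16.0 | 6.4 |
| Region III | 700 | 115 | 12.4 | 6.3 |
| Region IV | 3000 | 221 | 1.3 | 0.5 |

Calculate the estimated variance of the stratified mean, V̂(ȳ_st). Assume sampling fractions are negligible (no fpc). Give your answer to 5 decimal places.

V̂(ȳ_st) ≈ 0.00743

V̂(ȳ_st) = Σ W_h² s_h²/n_h, with W_h = N_h/N and N = 8150:
  stratum Region I: (3000/8150)²·0.8²/267 = 0.000324785
  stratum Region II: (1450/8150)²·6.4²/294 = 0.00440995
  stratum Region III: (700/8150)²·6.3²/115 = 0.00254603
  stratum Region IV: (3000/8150)²·0.5²/221 = 0.000153276
V̂(ȳ_st) = 0.00743404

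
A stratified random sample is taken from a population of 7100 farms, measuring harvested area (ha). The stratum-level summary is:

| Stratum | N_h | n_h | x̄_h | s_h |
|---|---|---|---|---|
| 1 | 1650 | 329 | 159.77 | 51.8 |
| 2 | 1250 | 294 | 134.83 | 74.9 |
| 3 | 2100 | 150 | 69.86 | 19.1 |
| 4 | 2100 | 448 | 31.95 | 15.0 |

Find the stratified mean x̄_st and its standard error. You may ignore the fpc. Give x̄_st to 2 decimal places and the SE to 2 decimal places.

x̄_st = Σ W_h x̄_h = (1650·159.77 + 1250·134.83 + 2100·69.86 + 2100·31.95)/7100 = 90.98014
V̂(x̄_st) = Σ W_h² s_h²/n_h, with W_h = N_h/N and N = 7100:
  stratum 1: (1650/7100)²·51.8²/329 = 0.440468
  stratum 2: (1250/7100)²·74.9²/294 = 0.591452
  stratum 3: (2100/7100)²·19.1²/150 = 0.212764
  stratum 4: (2100/7100)²·15.0²/448 = 0.0439366
V̂(x̄_st) = 1.28862
SE(x̄_st) = √1.28862 = 1.13517

x̄_st ≈ 90.98, SE ≈ 1.14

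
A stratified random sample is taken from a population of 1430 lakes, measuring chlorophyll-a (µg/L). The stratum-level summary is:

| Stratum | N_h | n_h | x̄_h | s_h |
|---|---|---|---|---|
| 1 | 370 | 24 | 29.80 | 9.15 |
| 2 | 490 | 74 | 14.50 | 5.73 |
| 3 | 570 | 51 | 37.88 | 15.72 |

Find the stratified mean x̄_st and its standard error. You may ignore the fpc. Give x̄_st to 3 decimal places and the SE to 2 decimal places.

x̄_st = Σ W_h x̄_h = (370·29.80 + 490·14.50 + 570·37.88)/1430 = 27.77804
V̂(x̄_st) = Σ W_h² s_h²/n_h, with W_h = N_h/N and N = 1430:
  stratum 1: (370/1430)²·9.15²/24 = 0.233541
  stratum 2: (490/1430)²·5.73²/74 = 0.0520952
  stratum 3: (570/1430)²·15.72²/51 = 0.769861
V̂(x̄_st) = 1.0555
SE(x̄_st) = √1.0555 = 1.02737

x̄_st ≈ 27.778, SE ≈ 1.03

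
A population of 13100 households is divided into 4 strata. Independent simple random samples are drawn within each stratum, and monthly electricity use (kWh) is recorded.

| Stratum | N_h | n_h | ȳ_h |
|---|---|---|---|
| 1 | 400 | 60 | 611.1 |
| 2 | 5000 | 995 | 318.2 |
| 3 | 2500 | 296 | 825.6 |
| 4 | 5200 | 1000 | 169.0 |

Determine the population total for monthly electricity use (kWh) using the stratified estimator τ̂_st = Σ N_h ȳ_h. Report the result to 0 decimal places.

τ̂_st ≈ 4778240

τ̂_st = Σ N_h ȳ_h = 400·611.1 + 5000·318.2 + 2500·825.6 + 5200·169.0 = 4778240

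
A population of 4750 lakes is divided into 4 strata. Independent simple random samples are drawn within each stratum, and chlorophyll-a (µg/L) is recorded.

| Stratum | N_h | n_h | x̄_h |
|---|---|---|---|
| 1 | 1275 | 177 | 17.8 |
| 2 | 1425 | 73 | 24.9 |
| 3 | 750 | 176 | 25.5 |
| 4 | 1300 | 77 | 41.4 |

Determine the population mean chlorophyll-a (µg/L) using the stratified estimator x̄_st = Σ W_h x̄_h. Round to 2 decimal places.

x̄_st ≈ 27.60

N = Σ N_h = 4750. Stratum weights W_h = N_h/N.
x̄_st = (1275·17.8 + 1425·24.9 + 750·25.5 + 1300·41.4) / 4750 = 27.6047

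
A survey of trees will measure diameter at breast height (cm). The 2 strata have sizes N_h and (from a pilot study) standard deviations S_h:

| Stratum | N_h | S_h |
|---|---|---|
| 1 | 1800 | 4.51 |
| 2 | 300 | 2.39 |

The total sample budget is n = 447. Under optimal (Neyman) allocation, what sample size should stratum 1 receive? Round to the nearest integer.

411

Neyman allocation: n_h = n · N_h S_h / Σ N_i S_i, with n = 447.
  stratum 1: N_h·S_h = 1800·4.51 = 8118.00
  stratum 2: N_h·S_h = 300·2.39 = 717.00
Σ N_h S_h = 8835.00
n for stratum 1 = 447·8118.00/8835.00 = 410.724 → 411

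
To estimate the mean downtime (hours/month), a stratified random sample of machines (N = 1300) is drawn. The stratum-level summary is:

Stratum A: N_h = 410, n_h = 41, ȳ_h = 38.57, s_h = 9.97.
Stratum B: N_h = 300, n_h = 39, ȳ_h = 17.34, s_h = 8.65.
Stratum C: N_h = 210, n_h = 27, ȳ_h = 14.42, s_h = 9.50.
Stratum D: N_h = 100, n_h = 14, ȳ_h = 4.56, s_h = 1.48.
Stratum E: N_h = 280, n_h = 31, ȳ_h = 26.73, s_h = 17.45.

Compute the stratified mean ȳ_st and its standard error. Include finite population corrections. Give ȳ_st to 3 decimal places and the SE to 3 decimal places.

ȳ_st ≈ 24.603, SE ≈ 0.888

ȳ_st = Σ W_h ȳ_h = (410·38.57 + 300·17.34 + 210·14.42 + 100·4.56 + 280·26.73)/1300 = 24.60331
V̂(ȳ_st) = Σ W_h² (1 − n_h/N_h) s_h²/n_h, with W_h = N_h/N and N = 1300:
  stratum A: (410/1300)²·(1 − 41/410)·9.97²/41 = 0.217035
  stratum B: (300/1300)²·(1 − 39/300)·8.65²/39 = 0.0888879
  stratum C: (210/1300)²·(1 − 27/210)·9.50²/27 = 0.0760094
  stratum D: (100/1300)²·(1 − 14/100)·1.48²/14 = 0.000796172
  stratum E: (280/1300)²·(1 − 31/280)·17.45²/31 = 0.405228
V̂(ȳ_st) = 0.787957
SE(ȳ_st) = √0.787957 = 0.887669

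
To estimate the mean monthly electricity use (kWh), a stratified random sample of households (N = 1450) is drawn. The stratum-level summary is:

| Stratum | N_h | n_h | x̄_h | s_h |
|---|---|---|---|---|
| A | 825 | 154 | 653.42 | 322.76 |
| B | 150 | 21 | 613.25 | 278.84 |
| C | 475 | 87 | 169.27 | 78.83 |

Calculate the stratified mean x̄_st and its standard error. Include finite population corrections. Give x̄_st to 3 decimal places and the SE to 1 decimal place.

x̄_st ≈ 490.664, SE ≈ 14.8

x̄_st = Σ W_h x̄_h = (825·653.42 + 150·613.25 + 475·169.27)/1450 = 490.66362
V̂(x̄_st) = Σ W_h² (1 − n_h/N_h) s_h²/n_h, with W_h = N_h/N and N = 1450:
  stratum A: (825/1450)²·(1 − 154/825)·322.76²/154 = 178.106
  stratum B: (150/1450)²·(1 − 21/150)·278.84²/21 = 34.075
  stratum C: (475/1450)²·(1 − 87/475)·78.83²/87 = 6.26114
V̂(x̄_st) = 218.442
SE(x̄_st) = √218.442 = 14.7798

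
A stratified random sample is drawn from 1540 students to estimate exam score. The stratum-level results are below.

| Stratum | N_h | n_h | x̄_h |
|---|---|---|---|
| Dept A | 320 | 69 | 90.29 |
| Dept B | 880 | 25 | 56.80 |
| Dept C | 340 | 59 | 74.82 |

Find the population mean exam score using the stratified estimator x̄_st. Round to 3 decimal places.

x̄_st ≈ 67.737

N = Σ N_h = 1540. Stratum weights W_h = N_h/N.
x̄_st = (320·90.29 + 880·56.80 + 340·74.82) / 1540 = 67.73740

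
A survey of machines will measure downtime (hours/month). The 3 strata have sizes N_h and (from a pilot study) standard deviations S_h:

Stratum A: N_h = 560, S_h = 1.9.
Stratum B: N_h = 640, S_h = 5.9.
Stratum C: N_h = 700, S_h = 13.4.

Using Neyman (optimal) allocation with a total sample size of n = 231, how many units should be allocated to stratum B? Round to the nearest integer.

Neyman allocation: n_h = n · N_h S_h / Σ N_i S_i, with n = 231.
  stratum A: N_h·S_h = 560·1.9 = 1064.00
  stratum B: N_h·S_h = 640·5.9 = 3776.00
  stratum C: N_h·S_h = 700·13.4 = 9380.00
Σ N_h S_h = 14220.00
n for stratum B = 231·3776.00/14220.00 = 61.340 → 61

61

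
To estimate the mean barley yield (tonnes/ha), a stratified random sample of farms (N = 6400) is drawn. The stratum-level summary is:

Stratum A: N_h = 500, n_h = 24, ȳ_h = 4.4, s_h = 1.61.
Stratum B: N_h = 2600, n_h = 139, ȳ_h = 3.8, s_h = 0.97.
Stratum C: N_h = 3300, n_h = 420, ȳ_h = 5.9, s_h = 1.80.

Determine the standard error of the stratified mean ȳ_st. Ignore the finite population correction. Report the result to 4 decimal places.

SE(ȳ_st) ≈ 0.0619

V̂(ȳ_st) = Σ W_h² s_h²/n_h, with W_h = N_h/N and N = 6400:
  stratum A: (500/6400)²·1.61²/24 = 0.000659205
  stratum B: (2600/6400)²·0.97²/139 = 0.00111716
  stratum C: (3300/6400)²·1.80²/420 = 0.00205099
V̂(ȳ_st) = 0.00382736
SE(ȳ_st) = √0.00382736 = 0.0618656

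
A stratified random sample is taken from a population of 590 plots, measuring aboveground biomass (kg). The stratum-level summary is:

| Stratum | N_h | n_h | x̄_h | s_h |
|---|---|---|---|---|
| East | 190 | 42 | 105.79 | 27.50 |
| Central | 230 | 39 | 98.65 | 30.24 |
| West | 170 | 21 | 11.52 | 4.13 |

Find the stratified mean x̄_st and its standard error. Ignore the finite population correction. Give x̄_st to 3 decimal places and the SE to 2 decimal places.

x̄_st = Σ W_h x̄_h = (190·105.79 + 230·98.65 + 170·11.52)/590 = 75.84407
V̂(x̄_st) = Σ W_h² s_h²/n_h, with W_h = N_h/N and N = 590:
  stratum East: (190/590)²·27.50²/42 = 1.86732
  stratum Central: (230/590)²·30.24²/39 = 3.56329
  stratum West: (170/590)²·4.13²/21 = 0.0674333
V̂(x̄_st) = 5.49804
SE(x̄_st) = √5.49804 = 2.34479

x̄_st ≈ 75.844, SE ≈ 2.34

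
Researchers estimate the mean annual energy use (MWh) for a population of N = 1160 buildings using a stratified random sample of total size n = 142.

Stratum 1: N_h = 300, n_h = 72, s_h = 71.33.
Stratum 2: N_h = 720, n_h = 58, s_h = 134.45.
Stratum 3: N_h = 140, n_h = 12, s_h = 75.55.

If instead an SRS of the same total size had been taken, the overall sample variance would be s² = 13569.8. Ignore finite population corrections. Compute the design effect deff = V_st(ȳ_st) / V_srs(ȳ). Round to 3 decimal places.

deff ≈ 1.378

V̂(ȳ_st) = Σ W_h² s_h²/n_h, with W_h = N_h/N and N = 1160:
  stratum 1: (300/1160)²·71.33²/72 = 4.72649
  stratum 2: (720/1160)²·134.45²/58 = 120.072
  stratum 3: (140/1160)²·75.55²/12 = 6.92832
V_st = 131.727
V_srs = s²/n = 13569.8/142 = 95.562
deff = V_st / V_srs = 131.727/95.562 = 1.3784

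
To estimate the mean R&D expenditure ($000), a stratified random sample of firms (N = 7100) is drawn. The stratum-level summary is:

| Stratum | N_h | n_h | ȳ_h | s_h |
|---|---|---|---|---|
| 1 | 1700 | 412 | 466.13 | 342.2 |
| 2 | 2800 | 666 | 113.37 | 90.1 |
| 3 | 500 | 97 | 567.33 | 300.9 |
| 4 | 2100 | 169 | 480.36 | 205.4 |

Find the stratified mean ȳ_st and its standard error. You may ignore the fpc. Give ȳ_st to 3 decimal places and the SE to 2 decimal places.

ȳ_st = Σ W_h ȳ_h = (1700·466.13 + 2800·113.37 + 500·567.33 + 2100·480.36)/7100 = 338.34901
V̂(ȳ_st) = Σ W_h² s_h²/n_h, with W_h = N_h/N and N = 7100:
  stratum 1: (1700/7100)²·342.2²/412 = 16.2946
  stratum 2: (2800/7100)²·90.1²/666 = 1.89572
  stratum 3: (500/7100)²·300.9²/97 = 4.62909
  stratum 4: (2100/7100)²·205.4²/169 = 21.8392
V̂(ȳ_st) = 44.6586
SE(ȳ_st) = √44.6586 = 6.68271

ȳ_st ≈ 338.349, SE ≈ 6.68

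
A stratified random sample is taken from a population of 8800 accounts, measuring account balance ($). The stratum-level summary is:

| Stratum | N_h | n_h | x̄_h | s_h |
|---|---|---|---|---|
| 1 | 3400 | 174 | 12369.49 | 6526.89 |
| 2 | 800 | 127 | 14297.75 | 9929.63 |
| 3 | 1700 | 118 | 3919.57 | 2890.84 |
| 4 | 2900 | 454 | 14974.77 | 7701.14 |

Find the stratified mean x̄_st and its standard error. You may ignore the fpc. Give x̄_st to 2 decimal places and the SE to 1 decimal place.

x̄_st ≈ 11770.97, SE ≈ 244.5

x̄_st = Σ W_h x̄_h = (3400·12369.49 + 800·14297.75 + 1700·3919.57 + 2900·14974.77)/8800 = 11770.97364
V̂(x̄_st) = Σ W_h² s_h²/n_h, with W_h = N_h/N and N = 8800:
  stratum 1: (3400/8800)²·6526.89²/174 = 36547.3
  stratum 2: (800/8800)²·9929.63²/127 = 6416.19
  stratum 3: (1700/8800)²·2890.84²/118 = 2643.01
  stratum 4: (2900/8800)²·7701.14²/454 = 14186.8
V̂(x̄_st) = 59793.4
SE(x̄_st) = √59793.4 = 244.527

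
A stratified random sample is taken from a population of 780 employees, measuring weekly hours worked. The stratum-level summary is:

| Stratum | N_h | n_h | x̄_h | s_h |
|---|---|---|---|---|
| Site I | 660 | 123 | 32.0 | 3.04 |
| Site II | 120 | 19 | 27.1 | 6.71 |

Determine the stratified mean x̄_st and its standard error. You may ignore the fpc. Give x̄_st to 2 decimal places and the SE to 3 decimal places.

x̄_st = Σ W_h x̄_h = (660·32.0 + 120·27.1)/780 = 31.24615
V̂(x̄_st) = Σ W_h² s_h²/n_h, with W_h = N_h/N and N = 780:
  stratum Site I: (660/780)²·3.04²/123 = 0.0537949
  stratum Site II: (120/780)²·6.71²/19 = 0.0560873
V̂(x̄_st) = 0.109882
SE(x̄_st) = √0.109882 = 0.331485

x̄_st ≈ 31.25, SE ≈ 0.331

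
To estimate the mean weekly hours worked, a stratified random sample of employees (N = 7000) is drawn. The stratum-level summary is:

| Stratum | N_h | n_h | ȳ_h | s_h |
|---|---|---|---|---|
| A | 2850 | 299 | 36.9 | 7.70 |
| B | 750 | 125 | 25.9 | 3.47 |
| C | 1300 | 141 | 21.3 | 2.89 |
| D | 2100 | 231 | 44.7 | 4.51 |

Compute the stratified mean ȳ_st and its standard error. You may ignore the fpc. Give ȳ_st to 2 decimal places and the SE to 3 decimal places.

ȳ_st ≈ 35.16, SE ≈ 0.210

ȳ_st = Σ W_h ȳ_h = (2850·36.9 + 750·25.9 + 1300·21.3 + 2100·44.7)/7000 = 35.16429
V̂(ȳ_st) = Σ W_h² s_h²/n_h, with W_h = N_h/N and N = 7000:
  stratum A: (2850/7000)²·7.70²/299 = 0.0328703
  stratum B: (750/7000)²·3.47²/125 = 0.0011058
  stratum C: (1300/7000)²·2.89²/141 = 0.00204299
  stratum D: (2100/7000)²·4.51²/231 = 0.00792471
V̂(ȳ_st) = 0.0439438
SE(ȳ_st) = √0.0439438 = 0.209628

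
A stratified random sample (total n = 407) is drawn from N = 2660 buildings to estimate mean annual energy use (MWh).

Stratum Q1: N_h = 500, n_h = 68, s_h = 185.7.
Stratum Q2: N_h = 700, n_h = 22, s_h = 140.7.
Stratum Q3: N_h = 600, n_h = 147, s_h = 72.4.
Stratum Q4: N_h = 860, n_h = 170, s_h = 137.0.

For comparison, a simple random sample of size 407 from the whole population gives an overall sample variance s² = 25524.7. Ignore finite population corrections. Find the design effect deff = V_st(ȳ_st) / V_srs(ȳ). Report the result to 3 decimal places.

V̂(ȳ_st) = Σ W_h² s_h²/n_h, with W_h = N_h/N and N = 2660:
  stratum Q1: (500/2660)²·185.7²/68 = 17.9181
  stratum Q2: (700/2660)²·140.7²/22 = 62.3158
  stratum Q3: (600/2660)²·72.4²/147 = 1.81426
  stratum Q4: (860/2660)²·137.0²/170 = 11.5405
V_st = 93.5887
V_srs = s²/n = 25524.7/407 = 62.7143
deff = V_st / V_srs = 93.5887/62.7143 = 1.4923

deff ≈ 1.492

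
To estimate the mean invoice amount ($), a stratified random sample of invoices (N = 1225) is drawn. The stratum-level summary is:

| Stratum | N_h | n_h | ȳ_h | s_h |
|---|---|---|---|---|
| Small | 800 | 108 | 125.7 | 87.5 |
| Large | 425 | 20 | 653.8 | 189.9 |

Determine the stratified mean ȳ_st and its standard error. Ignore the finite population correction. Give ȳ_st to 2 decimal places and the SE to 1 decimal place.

ȳ_st ≈ 308.92, SE ≈ 15.7

ȳ_st = Σ W_h ȳ_h = (800·125.7 + 425·653.8)/1225 = 308.91837
V̂(ȳ_st) = Σ W_h² s_h²/n_h, with W_h = N_h/N and N = 1225:
  stratum Small: (800/1225)²·87.5²/108 = 30.2343
  stratum Large: (425/1225)²·189.9²/20 = 217.033
V̂(ȳ_st) = 247.267
SE(ȳ_st) = √247.267 = 15.7247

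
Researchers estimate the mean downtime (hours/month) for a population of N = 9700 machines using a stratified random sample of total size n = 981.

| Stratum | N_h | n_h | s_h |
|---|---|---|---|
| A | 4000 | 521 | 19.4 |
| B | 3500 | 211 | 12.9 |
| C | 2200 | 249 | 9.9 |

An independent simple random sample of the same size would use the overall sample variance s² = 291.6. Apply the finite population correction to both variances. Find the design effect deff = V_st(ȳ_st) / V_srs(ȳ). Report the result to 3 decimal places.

deff ≈ 0.828

V̂(ȳ_st) = Σ W_h² (1 − n_h/N_h) s_h²/n_h, with W_h = N_h/N and N = 9700:
  stratum A: (4000/9700)²·(1 − 521/4000)·19.4²/521 = 0.106841
  stratum B: (3500/9700)²·(1 − 211/3500)·12.9²/211 = 0.0964907
  stratum C: (2200/9700)²·(1 − 249/2200)·9.9²/249 = 0.0179559
V_st = 0.221287
V_srs = (1 − 981/9700)·291.6/981 = 0.267186
deff = V_st / V_srs = 0.221287/0.267186 = 0.8282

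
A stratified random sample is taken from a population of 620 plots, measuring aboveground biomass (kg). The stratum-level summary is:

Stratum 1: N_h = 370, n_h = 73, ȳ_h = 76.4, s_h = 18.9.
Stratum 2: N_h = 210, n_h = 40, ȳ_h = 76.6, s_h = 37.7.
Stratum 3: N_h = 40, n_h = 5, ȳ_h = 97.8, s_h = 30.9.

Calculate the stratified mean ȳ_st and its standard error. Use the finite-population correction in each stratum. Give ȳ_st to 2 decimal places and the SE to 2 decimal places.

ȳ_st = Σ W_h ȳ_h = (370·76.4 + 210·76.6 + 40·97.8)/620 = 77.84839
V̂(ȳ_st) = Σ W_h² (1 − n_h/N_h) s_h²/n_h, with W_h = N_h/N and N = 620:
  stratum 1: (370/620)²·(1 − 73/370)·18.9²/73 = 1.39886
  stratum 2: (210/620)²·(1 − 40/210)·37.7²/40 = 3.29995
  stratum 3: (40/620)²·(1 − 5/40)·30.9²/5 = 0.695491
V̂(ȳ_st) = 5.39431
SE(ȳ_st) = √5.39431 = 2.32256

ȳ_st ≈ 77.85, SE ≈ 2.32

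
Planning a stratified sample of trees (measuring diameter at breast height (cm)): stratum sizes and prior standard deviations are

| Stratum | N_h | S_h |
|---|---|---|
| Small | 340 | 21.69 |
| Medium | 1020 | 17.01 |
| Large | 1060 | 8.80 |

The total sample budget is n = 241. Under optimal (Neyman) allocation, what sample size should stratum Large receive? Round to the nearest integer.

66

Neyman allocation: n_h = n · N_h S_h / Σ N_i S_i, with n = 241.
  stratum Small: N_h·S_h = 340·21.69 = 7374.60
  stratum Medium: N_h·S_h = 1020·17.01 = 17350.20
  stratum Large: N_h·S_h = 1060·8.80 = 9328.00
Σ N_h S_h = 34052.80
n for stratum Large = 241·9328.00/34052.80 = 66.017 → 66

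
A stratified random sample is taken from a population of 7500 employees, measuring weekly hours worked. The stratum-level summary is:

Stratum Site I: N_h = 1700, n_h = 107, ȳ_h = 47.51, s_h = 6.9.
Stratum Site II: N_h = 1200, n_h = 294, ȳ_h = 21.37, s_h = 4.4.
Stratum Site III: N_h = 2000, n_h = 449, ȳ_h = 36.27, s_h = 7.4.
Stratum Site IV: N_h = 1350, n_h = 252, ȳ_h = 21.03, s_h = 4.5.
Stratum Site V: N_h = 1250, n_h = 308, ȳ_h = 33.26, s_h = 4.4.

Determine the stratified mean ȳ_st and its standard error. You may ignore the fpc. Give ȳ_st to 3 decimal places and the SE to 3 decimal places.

ȳ_st ≈ 33.189, SE ≈ 0.194

ȳ_st = Σ W_h ȳ_h = (1700·47.51 + 1200·21.37 + 2000·36.27 + 1350·21.03 + 1250·33.26)/7500 = 33.18887
V̂(ȳ_st) = Σ W_h² s_h²/n_h, with W_h = N_h/N and N = 7500:
  stratum Site I: (1700/7500)²·6.9²/107 = 0.0228607
  stratum Site II: (1200/7500)²·4.4²/294 = 0.00168577
  stratum Site III: (2000/7500)²·7.4²/449 = 0.0086727
  stratum Site IV: (1350/7500)²·4.5²/252 = 0.00260357
  stratum Site V: (1250/7500)²·4.4²/308 = 0.00174603
V̂(ȳ_st) = 0.0375688
SE(ȳ_st) = √0.0375688 = 0.193827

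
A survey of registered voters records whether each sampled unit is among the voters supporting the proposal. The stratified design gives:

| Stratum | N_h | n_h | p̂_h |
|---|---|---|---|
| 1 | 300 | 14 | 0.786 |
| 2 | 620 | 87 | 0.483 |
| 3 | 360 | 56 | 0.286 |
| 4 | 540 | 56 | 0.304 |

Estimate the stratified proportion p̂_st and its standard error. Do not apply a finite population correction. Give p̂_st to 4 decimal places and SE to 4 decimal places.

N = 1820; stratum weights W_h = N_h/N.
p̂_st = Σ W_h p̂_h = (300·0.786 + 620·0.483 + 360·0.286 + 540·0.304)/1820 = 0.44087
V̂(p̂_st) = Σ W_h² p̂_h(1−p̂_h)/(n_h−1):
  stratum 1: (300/1820)²·0.786·0.214/13 = 0.000351555
  stratum 2: (620/1820)²·0.483·0.517/86 = 0.000336961
  stratum 3: (360/1820)²·0.286·0.714/55 = 0.000145266
  stratum 4: (540/1820)²·0.304·0.696/55 = 0.000338661
V̂(p̂_st) = 0.00117244; SE = √V̂ = 0.0342409

p̂_st ≈ 0.4409, SE ≈ 0.0342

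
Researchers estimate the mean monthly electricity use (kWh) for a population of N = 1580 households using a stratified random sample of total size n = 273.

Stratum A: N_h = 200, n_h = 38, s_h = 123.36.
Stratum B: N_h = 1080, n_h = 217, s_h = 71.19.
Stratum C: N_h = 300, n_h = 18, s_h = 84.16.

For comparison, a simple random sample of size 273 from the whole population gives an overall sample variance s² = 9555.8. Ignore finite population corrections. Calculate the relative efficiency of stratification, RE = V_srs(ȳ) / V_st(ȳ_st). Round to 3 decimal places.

V̂(ȳ_st) = Σ W_h² s_h²/n_h, with W_h = N_h/N and N = 1580:
  stratum A: (200/1580)²·123.36²/38 = 6.41669
  stratum B: (1080/1580)²·71.19²/217 = 10.9122
  stratum C: (300/1580)²·84.16²/18 = 14.1862
V_st = 31.5151
V_srs = s²/n = 9555.8/273 = 35.0029
Relative efficiency = V_srs / V_st = 35.0029/31.5151 = 1.1107

RE ≈ 1.111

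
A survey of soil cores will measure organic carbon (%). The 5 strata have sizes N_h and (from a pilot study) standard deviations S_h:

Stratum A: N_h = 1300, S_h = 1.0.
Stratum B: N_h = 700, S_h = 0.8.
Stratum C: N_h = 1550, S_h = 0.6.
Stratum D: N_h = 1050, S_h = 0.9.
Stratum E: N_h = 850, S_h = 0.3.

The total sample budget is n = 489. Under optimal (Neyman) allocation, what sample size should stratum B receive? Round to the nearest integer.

69

Neyman allocation: n_h = n · N_h S_h / Σ N_i S_i, with n = 489.
  stratum A: N_h·S_h = 1300·1.0 = 1300.00
  stratum B: N_h·S_h = 700·0.8 = 560.00
  stratum C: N_h·S_h = 1550·0.6 = 930.00
  stratum D: N_h·S_h = 1050·0.9 = 945.00
  stratum E: N_h·S_h = 850·0.3 = 255.00
Σ N_h S_h = 3990.00
n for stratum B = 489·560.00/3990.00 = 68.632 → 69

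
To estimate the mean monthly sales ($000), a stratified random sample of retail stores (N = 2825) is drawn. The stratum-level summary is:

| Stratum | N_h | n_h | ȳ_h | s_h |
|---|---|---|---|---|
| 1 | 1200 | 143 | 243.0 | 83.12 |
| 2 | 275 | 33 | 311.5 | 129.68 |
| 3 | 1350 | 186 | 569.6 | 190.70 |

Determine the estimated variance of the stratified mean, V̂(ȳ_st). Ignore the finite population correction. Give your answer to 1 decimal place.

V̂(ȳ_st) ≈ 58.2

V̂(ȳ_st) = Σ W_h² s_h²/n_h, with W_h = N_h/N and N = 2825:
  stratum 1: (1200/2825)²·83.12²/143 = 8.71767
  stratum 2: (275/2825)²·129.68²/33 = 4.82904
  stratum 3: (1350/2825)²·190.70²/186 = 44.6498
V̂(ȳ_st) = 58.1965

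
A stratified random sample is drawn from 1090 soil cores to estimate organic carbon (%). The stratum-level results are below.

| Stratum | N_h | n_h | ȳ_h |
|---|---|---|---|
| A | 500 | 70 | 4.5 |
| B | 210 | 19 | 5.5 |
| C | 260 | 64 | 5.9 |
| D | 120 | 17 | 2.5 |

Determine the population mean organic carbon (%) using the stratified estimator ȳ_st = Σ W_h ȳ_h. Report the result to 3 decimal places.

N = Σ N_h = 1090. Stratum weights W_h = N_h/N.
ȳ_st = (500·4.5 + 210·5.5 + 260·5.9 + 120·2.5) / 1090 = 4.80642

ȳ_st ≈ 4.806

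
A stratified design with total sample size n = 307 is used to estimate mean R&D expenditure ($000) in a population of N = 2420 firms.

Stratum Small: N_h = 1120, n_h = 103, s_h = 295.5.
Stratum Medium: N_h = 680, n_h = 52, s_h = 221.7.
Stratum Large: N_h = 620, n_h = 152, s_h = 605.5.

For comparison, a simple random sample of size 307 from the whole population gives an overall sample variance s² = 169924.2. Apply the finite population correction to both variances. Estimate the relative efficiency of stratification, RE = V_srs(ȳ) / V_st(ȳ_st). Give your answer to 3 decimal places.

V̂(ȳ_st) = Σ W_h² (1 − n_h/N_h) s_h²/n_h, with W_h = N_h/N and N = 2420:
  stratum Small: (1120/2420)²·(1 − 103/1120)·295.5²/103 = 164.887
  stratum Medium: (680/2420)²·(1 − 52/680)·221.7²/52 = 68.9233
  stratum Large: (620/2420)²·(1 − 152/620)·605.5²/152 = 119.506
V_st = 353.317
V_srs = (1 − 307/2420)·169924.2/307 = 483.282
Relative efficiency = V_srs / V_st = 483.282/353.317 = 1.3678

RE ≈ 1.368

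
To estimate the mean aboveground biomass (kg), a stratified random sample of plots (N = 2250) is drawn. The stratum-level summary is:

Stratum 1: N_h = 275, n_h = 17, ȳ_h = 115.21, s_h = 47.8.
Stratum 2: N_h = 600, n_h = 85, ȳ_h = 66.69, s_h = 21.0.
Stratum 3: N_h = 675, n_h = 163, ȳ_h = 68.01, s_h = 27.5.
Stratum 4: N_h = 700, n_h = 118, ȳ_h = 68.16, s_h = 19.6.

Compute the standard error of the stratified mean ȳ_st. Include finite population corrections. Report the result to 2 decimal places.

SE(ȳ_st) ≈ 1.67

V̂(ȳ_st) = Σ W_h² (1 − n_h/N_h) s_h²/n_h, with W_h = N_h/N and N = 2250:
  stratum 1: (275/2250)²·(1 − 17/275)·47.8²/17 = 1.88362
  stratum 2: (600/2250)²·(1 − 85/600)·21.0²/85 = 0.316675
  stratum 3: (675/2250)²·(1 − 163/675)·27.5²/163 = 0.316728
  stratum 4: (700/2250)²·(1 − 118/700)·19.6²/118 = 0.261991
V̂(ȳ_st) = 2.77902
SE(ȳ_st) = √2.77902 = 1.66704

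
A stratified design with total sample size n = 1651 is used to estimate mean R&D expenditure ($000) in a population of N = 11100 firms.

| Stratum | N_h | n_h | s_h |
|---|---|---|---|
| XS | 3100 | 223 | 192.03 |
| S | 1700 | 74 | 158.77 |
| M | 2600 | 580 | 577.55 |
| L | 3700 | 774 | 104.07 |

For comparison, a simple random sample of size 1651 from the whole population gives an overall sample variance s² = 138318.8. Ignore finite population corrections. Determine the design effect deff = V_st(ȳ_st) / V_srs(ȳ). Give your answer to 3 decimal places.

deff ≈ 0.645

V̂(ȳ_st) = Σ W_h² s_h²/n_h, with W_h = N_h/N and N = 11100:
  stratum XS: (3100/11100)²·192.03²/223 = 12.8977
  stratum S: (1700/11100)²·158.77²/74 = 7.99019
  stratum M: (2600/11100)²·577.55²/580 = 31.5538
  stratum L: (3700/11100)²·104.07²/774 = 1.55478
V_st = 53.9964
V_srs = s²/n = 138318.8/1651 = 83.7788
deff = V_st / V_srs = 53.9964/83.7788 = 0.6445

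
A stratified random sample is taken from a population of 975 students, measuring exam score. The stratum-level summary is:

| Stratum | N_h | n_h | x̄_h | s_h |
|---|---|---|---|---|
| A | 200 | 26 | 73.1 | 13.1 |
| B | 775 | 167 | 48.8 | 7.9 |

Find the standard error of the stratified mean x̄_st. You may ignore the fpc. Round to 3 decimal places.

V̂(x̄_st) = Σ W_h² s_h²/n_h, with W_h = N_h/N and N = 975:
  stratum A: (200/975)²·13.1²/26 = 0.277728
  stratum B: (775/975)²·7.9²/167 = 0.23612
V̂(x̄_st) = 0.513848
SE(x̄_st) = √0.513848 = 0.716832

SE(x̄_st) ≈ 0.717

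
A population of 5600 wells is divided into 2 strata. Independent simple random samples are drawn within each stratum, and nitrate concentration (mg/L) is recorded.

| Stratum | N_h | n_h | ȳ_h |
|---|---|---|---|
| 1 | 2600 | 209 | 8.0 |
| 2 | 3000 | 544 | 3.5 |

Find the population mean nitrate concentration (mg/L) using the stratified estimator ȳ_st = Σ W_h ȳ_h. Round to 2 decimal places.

N = Σ N_h = 5600. Stratum weights W_h = N_h/N.
ȳ_st = (2600·8.0 + 3000·3.5) / 5600 = 5.5893

ȳ_st ≈ 5.59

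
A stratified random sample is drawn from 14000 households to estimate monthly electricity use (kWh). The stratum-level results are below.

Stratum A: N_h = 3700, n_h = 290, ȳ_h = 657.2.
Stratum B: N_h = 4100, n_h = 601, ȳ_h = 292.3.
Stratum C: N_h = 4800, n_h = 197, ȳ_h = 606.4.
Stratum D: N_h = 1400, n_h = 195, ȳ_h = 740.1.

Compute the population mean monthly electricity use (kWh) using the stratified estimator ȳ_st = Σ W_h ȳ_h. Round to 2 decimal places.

N = Σ N_h = 14000. Stratum weights W_h = N_h/N.
ȳ_st = (3700·657.2 + 4100·292.3 + 4800·606.4 + 1400·740.1) / 14000 = 541.2093

ȳ_st ≈ 541.21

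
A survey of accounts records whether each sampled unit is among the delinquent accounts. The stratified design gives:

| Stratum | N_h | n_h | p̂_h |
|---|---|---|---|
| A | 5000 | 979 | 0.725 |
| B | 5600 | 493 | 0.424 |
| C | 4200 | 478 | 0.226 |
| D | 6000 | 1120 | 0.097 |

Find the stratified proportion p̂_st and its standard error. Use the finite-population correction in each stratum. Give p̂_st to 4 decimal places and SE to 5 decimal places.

N = 20800; stratum weights W_h = N_h/N.
p̂_st = Σ W_h p̂_h = (5000·0.725 + 5600·0.424 + 4200·0.226 + 6000·0.097)/20800 = 0.36205
V̂(p̂_st) = Σ W_h² (1 − n_h/N_h) p̂_h(1−p̂_h)/(n_h−1):
  stratum A: (5000/20800)²·(1 − 979/5000)·0.725·0.275/978 = 9.47347e-06
  stratum B: (5600/20800)²·(1 − 493/5600)·0.424·0.576/492 = 3.28133e-05
  stratum C: (4200/20800)²·(1 − 478/4200)·0.226·0.774/477 = 1.32504e-05
  stratum D: (6000/20800)²·(1 − 1120/6000)·0.097·0.903/1119 = 5.29753e-06
V̂(p̂_st) = 6.08348e-05; SE = √V̂ = 0.00779967

p̂_st ≈ 0.3620, SE ≈ 0.00780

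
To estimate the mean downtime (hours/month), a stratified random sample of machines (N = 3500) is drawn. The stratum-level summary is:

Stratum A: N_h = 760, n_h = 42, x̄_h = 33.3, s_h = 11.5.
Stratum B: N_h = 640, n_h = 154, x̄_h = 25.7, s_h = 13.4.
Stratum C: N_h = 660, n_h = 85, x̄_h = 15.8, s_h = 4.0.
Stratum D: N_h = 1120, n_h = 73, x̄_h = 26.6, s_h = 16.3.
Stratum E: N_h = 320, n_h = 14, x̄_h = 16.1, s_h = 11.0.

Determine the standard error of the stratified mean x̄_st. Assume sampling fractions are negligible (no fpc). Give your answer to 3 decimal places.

V̂(x̄_st) = Σ W_h² s_h²/n_h, with W_h = N_h/N and N = 3500:
  stratum A: (760/3500)²·11.5²/42 = 0.14847
  stratum B: (640/3500)²·13.4²/154 = 0.0389864
  stratum C: (660/3500)²·4.0²/85 = 0.00669349
  stratum D: (1120/3500)²·16.3²/73 = 0.372694
  stratum E: (320/3500)²·11.0²/14 = 0.0722472
V̂(x̄_st) = 0.639091
SE(x̄_st) = √0.639091 = 0.799431

SE(x̄_st) ≈ 0.799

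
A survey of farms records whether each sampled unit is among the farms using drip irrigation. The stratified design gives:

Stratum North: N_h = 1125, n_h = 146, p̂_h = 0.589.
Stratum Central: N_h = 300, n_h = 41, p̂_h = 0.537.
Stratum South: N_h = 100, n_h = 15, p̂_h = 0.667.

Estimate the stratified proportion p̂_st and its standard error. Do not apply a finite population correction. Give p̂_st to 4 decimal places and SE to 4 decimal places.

N = 1525; stratum weights W_h = N_h/N.
p̂_st = Σ W_h p̂_h = (1125·0.589 + 300·0.537 + 100·0.667)/1525 = 0.58389
V̂(p̂_st) = Σ W_h² p̂_h(1−p̂_h)/(n_h−1):
  stratum North: (1125/1525)²·0.589·0.411/145 = 0.000908562
  stratum Central: (300/1525)²·0.537·0.463/40 = 0.000240546
  stratum South: (100/1525)²·0.667·0.333/14 = 6.82185e-05
V̂(p̂_st) = 0.00121733; SE = √V̂ = 0.0348902

p̂_st ≈ 0.5839, SE ≈ 0.0349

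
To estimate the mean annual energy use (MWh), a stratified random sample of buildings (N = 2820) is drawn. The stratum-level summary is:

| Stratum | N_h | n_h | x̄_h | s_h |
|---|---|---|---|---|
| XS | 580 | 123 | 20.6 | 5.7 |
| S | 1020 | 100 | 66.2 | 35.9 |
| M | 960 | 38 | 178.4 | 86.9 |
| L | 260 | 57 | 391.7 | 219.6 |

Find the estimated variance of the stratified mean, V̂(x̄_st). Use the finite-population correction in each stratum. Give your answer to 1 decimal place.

V̂(x̄_st) ≈ 29.3

V̂(x̄_st) = Σ W_h² (1 − n_h/N_h) s_h²/n_h, with W_h = N_h/N and N = 2820:
  stratum XS: (580/2820)²·(1 − 123/580)·5.7²/123 = 0.00880421
  stratum S: (1020/2820)²·(1 − 100/1020)·35.9²/100 = 1.52082
  stratum M: (960/2820)²·(1 − 38/960)·86.9²/38 = 22.1187
  stratum L: (260/2820)²·(1 − 57/260)·219.6²/57 = 5.61515
V̂(x̄_st) = 29.2635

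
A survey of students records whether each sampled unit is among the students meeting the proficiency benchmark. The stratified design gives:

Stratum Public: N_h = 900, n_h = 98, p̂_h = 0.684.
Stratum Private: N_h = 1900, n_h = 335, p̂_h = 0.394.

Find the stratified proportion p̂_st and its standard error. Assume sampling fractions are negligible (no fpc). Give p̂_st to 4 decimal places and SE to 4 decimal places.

p̂_st ≈ 0.4872, SE ≈ 0.0237

N = 2800; stratum weights W_h = N_h/N.
p̂_st = Σ W_h p̂_h = (900·0.684 + 1900·0.394)/2800 = 0.48721
V̂(p̂_st) = Σ W_h² p̂_h(1−p̂_h)/(n_h−1):
  stratum Public: (900/2800)²·0.684·0.316/97 = 0.000230219
  stratum Private: (1900/2800)²·0.394·0.606/334 = 0.000329165
V̂(p̂_st) = 0.000559383; SE = √V̂ = 0.0236513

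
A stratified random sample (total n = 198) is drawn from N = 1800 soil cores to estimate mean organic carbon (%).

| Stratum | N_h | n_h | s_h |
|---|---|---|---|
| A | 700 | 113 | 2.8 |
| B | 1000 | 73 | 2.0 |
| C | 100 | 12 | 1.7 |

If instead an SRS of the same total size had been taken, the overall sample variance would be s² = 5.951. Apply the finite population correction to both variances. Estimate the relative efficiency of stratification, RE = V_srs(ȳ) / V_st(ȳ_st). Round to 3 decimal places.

V̂(ȳ_st) = Σ W_h² (1 − n_h/N_h) s_h²/n_h, with W_h = N_h/N and N = 1800:
  stratum A: (700/1800)²·(1 − 113/700)·2.8²/113 = 0.00879891
  stratum B: (1000/1800)²·(1 − 73/1000)·2.0²/73 = 0.0156773
  stratum C: (100/1800)²·(1 − 12/100)·1.7²/12 = 0.000654115
V_st = 0.0251303
V_srs = (1 − 198/1800)·5.951/198 = 0.0267494
Relative efficiency = V_srs / V_st = 0.0267494/0.0251303 = 1.0644

RE ≈ 1.064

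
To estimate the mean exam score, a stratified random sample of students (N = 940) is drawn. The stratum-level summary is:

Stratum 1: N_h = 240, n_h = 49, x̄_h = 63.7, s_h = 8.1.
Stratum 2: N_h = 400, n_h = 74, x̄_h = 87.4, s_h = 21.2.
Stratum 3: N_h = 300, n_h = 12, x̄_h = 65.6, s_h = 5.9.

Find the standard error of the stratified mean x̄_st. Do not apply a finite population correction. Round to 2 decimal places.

V̂(x̄_st) = Σ W_h² s_h²/n_h, with W_h = N_h/N and N = 940:
  stratum 1: (240/940)²·8.1²/49 = 0.0872852
  stratum 2: (400/940)²·21.2²/74 = 1.09978
  stratum 3: (300/940)²·5.9²/12 = 0.295467
V̂(x̄_st) = 1.48253
SE(x̄_st) = √1.48253 = 1.21759

SE(x̄_st) ≈ 1.22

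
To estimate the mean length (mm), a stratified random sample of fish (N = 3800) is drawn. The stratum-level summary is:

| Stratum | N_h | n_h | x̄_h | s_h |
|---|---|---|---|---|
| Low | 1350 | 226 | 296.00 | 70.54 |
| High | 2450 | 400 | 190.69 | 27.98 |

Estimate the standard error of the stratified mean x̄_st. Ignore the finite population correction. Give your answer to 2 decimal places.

SE(x̄_st) ≈ 1.90

V̂(x̄_st) = Σ W_h² s_h²/n_h, with W_h = N_h/N and N = 3800:
  stratum Low: (1350/3800)²·70.54²/226 = 2.77884
  stratum High: (2450/3800)²·27.98²/400 = 0.81358
V̂(x̄_st) = 3.59242
SE(x̄_st) = √3.59242 = 1.89537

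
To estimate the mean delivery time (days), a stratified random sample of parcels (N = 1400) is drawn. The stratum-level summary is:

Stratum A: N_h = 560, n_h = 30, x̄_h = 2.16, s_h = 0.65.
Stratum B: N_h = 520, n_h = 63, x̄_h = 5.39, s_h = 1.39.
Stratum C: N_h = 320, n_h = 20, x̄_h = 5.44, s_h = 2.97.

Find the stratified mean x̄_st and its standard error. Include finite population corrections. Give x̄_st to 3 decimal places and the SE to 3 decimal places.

x̄_st ≈ 4.109, SE ≈ 0.166

x̄_st = Σ W_h x̄_h = (560·2.16 + 520·5.39 + 320·5.44)/1400 = 4.10943
V̂(x̄_st) = Σ W_h² (1 − n_h/N_h) s_h²/n_h, with W_h = N_h/N and N = 1400:
  stratum A: (560/1400)²·(1 − 30/560)·0.65²/30 = 0.00213262
  stratum B: (520/1400)²·(1 − 63/520)·1.39²/63 = 0.00371837
  stratum C: (320/1400)²·(1 − 20/320)·2.97²/20 = 0.0216022
V̂(x̄_st) = 0.0274532
SE(x̄_st) = √0.0274532 = 0.16569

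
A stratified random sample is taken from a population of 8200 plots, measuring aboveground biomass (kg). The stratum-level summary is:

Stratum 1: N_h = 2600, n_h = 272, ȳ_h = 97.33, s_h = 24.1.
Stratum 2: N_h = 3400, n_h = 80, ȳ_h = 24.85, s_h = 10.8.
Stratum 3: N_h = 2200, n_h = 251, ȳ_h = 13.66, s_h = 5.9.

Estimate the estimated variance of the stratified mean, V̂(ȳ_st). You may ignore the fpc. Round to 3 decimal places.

V̂(ȳ_st) ≈ 0.475

V̂(ȳ_st) = Σ W_h² s_h²/n_h, with W_h = N_h/N and N = 8200:
  stratum 1: (2600/8200)²·24.1²/272 = 0.214676
  stratum 2: (3400/8200)²·10.8²/80 = 0.250662
  stratum 3: (2200/8200)²·5.9²/251 = 0.0099827
V̂(ȳ_st) = 0.475321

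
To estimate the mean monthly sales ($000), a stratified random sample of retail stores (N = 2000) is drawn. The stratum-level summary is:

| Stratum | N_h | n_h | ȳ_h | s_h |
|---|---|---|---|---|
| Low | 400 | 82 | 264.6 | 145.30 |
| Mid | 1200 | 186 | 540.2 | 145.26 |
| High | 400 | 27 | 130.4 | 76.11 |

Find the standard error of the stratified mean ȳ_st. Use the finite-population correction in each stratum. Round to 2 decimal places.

SE(ȳ_st) ≈ 7.12

V̂(ȳ_st) = Σ W_h² (1 − n_h/N_h) s_h²/n_h, with W_h = N_h/N and N = 2000:
  stratum Low: (400/2000)²·(1 − 82/400)·145.30²/82 = 8.18737
  stratum Mid: (1200/2000)²·(1 − 186/1200)·145.26²/186 = 34.5095
  stratum High: (400/2000)²·(1 − 27/400)·76.11²/27 = 8.00255
V̂(ȳ_st) = 50.6994
SE(ȳ_st) = √50.6994 = 7.12035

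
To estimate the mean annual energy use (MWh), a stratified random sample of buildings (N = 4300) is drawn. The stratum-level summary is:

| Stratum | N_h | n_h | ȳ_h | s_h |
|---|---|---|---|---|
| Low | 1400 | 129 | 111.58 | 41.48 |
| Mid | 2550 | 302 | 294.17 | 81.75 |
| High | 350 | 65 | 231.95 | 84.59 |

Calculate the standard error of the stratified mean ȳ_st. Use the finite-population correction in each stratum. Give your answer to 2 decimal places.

V̂(ȳ_st) = Σ W_h² (1 − n_h/N_h) s_h²/n_h, with W_h = N_h/N and N = 4300:
  stratum Low: (1400/4300)²·(1 − 129/1400)·41.48²/129 = 1.28358
  stratum Mid: (2550/4300)²·(1 − 302/2550)·81.75²/302 = 6.8607
  stratum High: (350/4300)²·(1 − 65/350)·84.59²/65 = 0.593883
V̂(ȳ_st) = 8.73816
SE(ȳ_st) = √8.73816 = 2.95604

SE(ȳ_st) ≈ 2.96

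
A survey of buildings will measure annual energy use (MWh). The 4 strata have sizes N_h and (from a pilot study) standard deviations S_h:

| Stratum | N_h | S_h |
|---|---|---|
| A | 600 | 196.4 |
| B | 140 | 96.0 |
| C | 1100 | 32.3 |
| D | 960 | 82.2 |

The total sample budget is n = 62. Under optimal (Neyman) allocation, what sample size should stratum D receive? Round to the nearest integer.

20

Neyman allocation: n_h = n · N_h S_h / Σ N_i S_i, with n = 62.
  stratum A: N_h·S_h = 600·196.4 = 117840.00
  stratum B: N_h·S_h = 140·96.0 = 13440.00
  stratum C: N_h·S_h = 1100·32.3 = 35530.00
  stratum D: N_h·S_h = 960·82.2 = 78912.00
Σ N_h S_h = 245722.00
n for stratum D = 62·78912.00/245722.00 = 19.911 → 20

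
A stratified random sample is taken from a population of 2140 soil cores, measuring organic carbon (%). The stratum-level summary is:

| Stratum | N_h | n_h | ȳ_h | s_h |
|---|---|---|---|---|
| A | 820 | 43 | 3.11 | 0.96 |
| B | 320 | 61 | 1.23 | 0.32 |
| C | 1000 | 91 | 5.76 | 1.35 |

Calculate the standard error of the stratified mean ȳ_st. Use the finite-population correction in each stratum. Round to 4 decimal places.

V̂(ȳ_st) = Σ W_h² (1 − n_h/N_h) s_h²/n_h, with W_h = N_h/N and N = 2140:
  stratum A: (820/2140)²·(1 − 43/820)·0.96²/43 = 0.00298182
  stratum B: (320/2140)²·(1 − 61/320)·0.32²/61 = 3.03803e-05
  stratum C: (1000/2140)²·(1 − 91/1000)·1.35²/91 = 0.00397523
V̂(ȳ_st) = 0.00698743
SE(ȳ_st) = √0.00698743 = 0.0835909

SE(ȳ_st) ≈ 0.0836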